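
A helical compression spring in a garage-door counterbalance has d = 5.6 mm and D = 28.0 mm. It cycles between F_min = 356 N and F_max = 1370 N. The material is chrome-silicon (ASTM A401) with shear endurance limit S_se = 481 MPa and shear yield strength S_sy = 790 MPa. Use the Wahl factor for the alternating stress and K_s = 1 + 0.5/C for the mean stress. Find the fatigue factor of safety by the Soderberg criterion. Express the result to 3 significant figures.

C = D/d = 28.0/5.6 = 5.0000; K_W = (4C−1)/(4C−4)+0.615/C = 1.3105; K_s = 1+0.5/C = 1.1000
F_a = (F_max−F_min)/2 = 507 N; F_m = (F_max+F_min)/2 = 863 N
τ_a = K_W·8F_aD/(πd³) = 1.3105 × 205.85 = 269.76 MPa
τ_m = K_s·8F_mD/(πd³) = 1.1000 × 350.38 = 385.42 MPa
Soderberg: 1/n_f = τ_a/S_se + τ_m/S_sy = 269.76/481 + 385.42/790 = 0.56083 + 0.48788 = 1.0487
n_f = 1/1.0487 = 0.9536

0.954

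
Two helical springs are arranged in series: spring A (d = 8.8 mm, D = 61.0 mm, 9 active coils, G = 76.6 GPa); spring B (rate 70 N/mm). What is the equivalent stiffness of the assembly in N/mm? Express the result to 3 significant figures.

20.1 N/mm

k_A = Gd⁴/(8D³N_a) = (76.6×10³)(8.8⁴)/(8·61.0³·9) = 28.108 N/mm
Series: 1/k_eq = 1/28.108 + 1/70 = 0.049862; k_eq = 20.055 N/mm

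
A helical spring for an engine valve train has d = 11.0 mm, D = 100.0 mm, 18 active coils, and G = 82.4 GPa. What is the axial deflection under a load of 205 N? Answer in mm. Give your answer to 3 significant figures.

24.5 mm

k = Gd⁴/(8D³N_a) = (82.4×10³)(11.0⁴)/(8·100.0³·18) = 8.3779 N/mm
δ = F/k = 205 / 8.3779 = 24.469 mm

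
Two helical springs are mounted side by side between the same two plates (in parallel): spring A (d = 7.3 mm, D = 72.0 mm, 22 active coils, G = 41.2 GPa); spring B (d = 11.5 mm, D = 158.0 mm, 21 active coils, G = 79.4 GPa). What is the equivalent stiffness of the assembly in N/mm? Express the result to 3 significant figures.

k_A = Gd⁴/(8D³N_a) = (41.2×10³)(7.3⁴)/(8·72.0³·22) = 1.7811 N/mm
k_B = Gd⁴/(8D³N_a) = (79.4×10³)(11.5⁴)/(8·158.0³·21) = 2.0957 N/mm
Parallel: k_eq = 1.7811 + 2.0957 = 3.8768 N/mm

3.88 N/mm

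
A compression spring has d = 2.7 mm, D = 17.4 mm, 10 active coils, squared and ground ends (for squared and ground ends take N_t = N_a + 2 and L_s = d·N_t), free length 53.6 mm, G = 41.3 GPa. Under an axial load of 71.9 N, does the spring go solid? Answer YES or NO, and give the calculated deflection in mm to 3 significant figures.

k = Gd⁴/(8D³N_a) = (41.3×10³)(2.7⁴)/(8·17.4³·10) = 5.208 N/mm
N_t = 12; L_s = 2.7·12 = 32.4 mm; δ_solid = L₀ − L_s = 53.6 − 32.4 = 21.2 mm
δ = F/k = 71.9/5.208 = 13.806 mm
δ < δ_solid → spring does not go solid

NO, δ = 13.8 mm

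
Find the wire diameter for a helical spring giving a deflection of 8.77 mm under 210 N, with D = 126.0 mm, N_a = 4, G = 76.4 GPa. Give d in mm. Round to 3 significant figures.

11.9 mm

Required rate k = F/δ = 210/8.77 = 23.945 N/mm
d = (8D³N_a·k / G)^(1/4) = (8·126.0³·4·23.945 / (76.4×10³))^0.25
  = (20063)^0.25 = 11.9014 mm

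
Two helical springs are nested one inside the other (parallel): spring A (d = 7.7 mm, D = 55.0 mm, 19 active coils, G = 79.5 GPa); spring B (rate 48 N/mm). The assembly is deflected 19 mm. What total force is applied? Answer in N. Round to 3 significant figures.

k_A = Gd⁴/(8D³N_a) = (79.5×10³)(7.7⁴)/(8·55.0³·19) = 11.051 N/mm
Parallel: k_eq = 11.051 + 48 = 59.051 N/mm
F = k_eq·δ = 59.051·19 = 1122 N

1120 N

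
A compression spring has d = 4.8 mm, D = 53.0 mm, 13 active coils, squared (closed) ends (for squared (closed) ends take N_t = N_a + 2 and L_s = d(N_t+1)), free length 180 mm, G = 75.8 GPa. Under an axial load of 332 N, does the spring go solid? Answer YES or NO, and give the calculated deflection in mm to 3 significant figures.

YES, δ = 128 mm

k = Gd⁴/(8D³N_a) = (75.8×10³)(4.8⁴)/(8·53.0³·13) = 2.5988 N/mm
N_t = 15; L_s = 4.8·16 = 76.8 mm; δ_solid = L₀ − L_s = 180 − 76.8 = 103.2 mm
δ = F/k = 332/2.5988 = 127.75 mm
δ ≥ δ_solid → spring goes solid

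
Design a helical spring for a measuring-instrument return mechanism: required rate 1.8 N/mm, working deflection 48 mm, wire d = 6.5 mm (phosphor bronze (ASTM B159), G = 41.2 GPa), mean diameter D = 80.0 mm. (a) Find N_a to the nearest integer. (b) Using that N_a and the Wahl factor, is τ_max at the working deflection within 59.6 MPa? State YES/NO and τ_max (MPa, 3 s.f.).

(a) 10 coils; (b) NO, τ_max = 71.4 MPa

N_a = Gd⁴/(8D³k) = (41.2×10³)(6.5⁴)/(8·80.0³·1.8) = 9.975 → N_a = 10
Actual rate k = Gd⁴/(8D³·10) = 1.7955 N/mm
Working load F = kδ = 1.7955·48 = 86.185 N
C = 80.0/6.5 = 12.3077; K_W = (4C−1)/(4C−4)+0.615/C = 1.1163
τ_max = K_W·8FD/(πd³) = 1.1163·63.933 = 71.368 MPa
τ_max > 59.6 MPa → exceeds allowable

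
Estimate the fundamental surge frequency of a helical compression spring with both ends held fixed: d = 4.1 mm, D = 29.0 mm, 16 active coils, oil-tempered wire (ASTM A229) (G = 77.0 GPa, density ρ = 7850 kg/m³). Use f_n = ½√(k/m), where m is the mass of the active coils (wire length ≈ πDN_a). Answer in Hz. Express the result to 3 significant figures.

107 Hz

k = Gd⁴/(8D³N_a) = (77.0×10³)(4.1⁴)/(8·29.0³·16) = 6.9698 N/mm = 6969.8 N/m
Wire length L = πDN_a = π·29.0·16 = 1457.7 mm
m = ρ·(πd²/4)·L = 7850 × 13.203×10⁻⁶ m² × 1.4577 m = 0.15108 kg
f_n = ½√(k/m) = 0.5·√(6969.8/0.15108) = 0.5·√(46135) = 107.39 Hz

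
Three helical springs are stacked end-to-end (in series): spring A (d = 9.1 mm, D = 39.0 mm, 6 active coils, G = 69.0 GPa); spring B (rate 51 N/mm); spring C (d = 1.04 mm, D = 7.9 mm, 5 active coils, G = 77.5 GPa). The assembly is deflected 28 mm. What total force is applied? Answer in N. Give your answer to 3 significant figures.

k_A = Gd⁴/(8D³N_a) = (69.0×10³)(9.1⁴)/(8·39.0³·6) = 166.18 N/mm
k_C = Gd⁴/(8D³N_a) = (77.5×10³)(1.04⁴)/(8·7.9³·5) = 4.5972 N/mm
Series: 1/k_eq = 1/166.18 + 1/51 + 1/4.5972 = 0.24315; k_eq = 4.1127 N/mm
F = k_eq·δ = 4.1127·28 = 115.16 N

115 N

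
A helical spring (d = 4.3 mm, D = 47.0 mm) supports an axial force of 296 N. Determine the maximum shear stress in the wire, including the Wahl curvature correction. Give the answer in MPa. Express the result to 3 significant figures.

Spring index C = D/d = 47.0/4.3 = 10.9302
K_W = (4C−1)/(4C−4) + 0.615/C = 42.721/39.721 + 0.0563 = 1.1318
τ₀ = 8FD/(πd³) = 8·296·47.0/(π·4.3³) = 111296/249.78 = 445.58 MPa
τ_max = K·τ₀ = 1.1318 × 445.58 = 504.3 MPa

504 MPa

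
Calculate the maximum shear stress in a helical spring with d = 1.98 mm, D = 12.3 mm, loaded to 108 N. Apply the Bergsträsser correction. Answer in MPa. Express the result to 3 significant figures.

Spring index C = D/d = 12.3/1.98 = 6.2121
K_B = (4C+2)/(4C−3) = 26.848/21.848 = 1.2288
τ₀ = 8FD/(πd³) = 8·108·12.3/(π·1.98³) = 10627.2/24.386 = 435.79 MPa
τ_max = K·τ₀ = 1.2288 × 435.79 = 535.52 MPa

536 MPa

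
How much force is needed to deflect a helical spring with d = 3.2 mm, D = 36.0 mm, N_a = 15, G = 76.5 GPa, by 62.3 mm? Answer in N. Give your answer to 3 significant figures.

k = Gd⁴/(8D³N_a) = (76.5×10³)(3.2⁴)/(8·36.0³·15) = 1.4328 N/mm
F = k·δ = 1.4328 × 62.3 = 89.261 N

89.3 N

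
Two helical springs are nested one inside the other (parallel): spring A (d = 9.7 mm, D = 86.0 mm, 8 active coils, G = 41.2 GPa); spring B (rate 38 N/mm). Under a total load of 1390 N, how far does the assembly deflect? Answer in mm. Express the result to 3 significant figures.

k_A = Gd⁴/(8D³N_a) = (41.2×10³)(9.7⁴)/(8·86.0³·8) = 8.96 N/mm
Parallel: k_eq = 8.96 + 38 = 46.96 N/mm
δ = F/k_eq = 1390/46.96 = 29.6 mm

29.6 mm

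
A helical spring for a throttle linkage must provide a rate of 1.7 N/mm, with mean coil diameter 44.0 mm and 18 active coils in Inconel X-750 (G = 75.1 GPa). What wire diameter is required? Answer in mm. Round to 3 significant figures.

4.08 mm

d = (8D³N_a·k / G)^(1/4) = (8·44.0³·18·1.7 / (75.1×10³))^0.25
  = (277.67)^0.25 = 4.0821 mm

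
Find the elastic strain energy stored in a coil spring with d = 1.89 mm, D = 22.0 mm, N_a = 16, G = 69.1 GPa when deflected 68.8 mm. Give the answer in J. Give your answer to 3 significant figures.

1.53 J

k = Gd⁴/(8D³N_a) = (69.1×10³)(1.89⁴)/(8·22.0³·16) = 0.64692 N/mm
U = ½kδ² = 0.5 × 0.64692 × 68.8² = 1531.1 N·mm = 1.5311 J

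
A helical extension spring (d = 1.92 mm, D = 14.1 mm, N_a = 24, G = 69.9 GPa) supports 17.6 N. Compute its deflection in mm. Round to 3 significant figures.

9.97 mm

k = Gd⁴/(8D³N_a) = (69.9×10³)(1.92⁴)/(8·14.1³·24) = 1.7649 N/mm
δ = F/k = 17.6 / 1.7649 = 9.9722 mm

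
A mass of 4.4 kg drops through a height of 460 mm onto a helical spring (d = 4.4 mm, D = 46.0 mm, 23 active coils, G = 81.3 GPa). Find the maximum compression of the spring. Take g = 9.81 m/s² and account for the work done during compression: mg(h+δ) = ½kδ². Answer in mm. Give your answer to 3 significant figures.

180 mm

k = Gd⁴/(8D³N_a) = (81.3×10³)(4.4⁴)/(8·46.0³·23) = 1.7014 N/mm
W = mg = 4.4 × 9.81 = 43.164 N
½kδ² − Wδ − Wh = 0 → δ = (W + √(W² + 2kWh))/k
δ = (43.164 + √(1863.1 + 67564.6))/1.7014 = (43.164 + 263.49)/1.7014 = 180.24 mm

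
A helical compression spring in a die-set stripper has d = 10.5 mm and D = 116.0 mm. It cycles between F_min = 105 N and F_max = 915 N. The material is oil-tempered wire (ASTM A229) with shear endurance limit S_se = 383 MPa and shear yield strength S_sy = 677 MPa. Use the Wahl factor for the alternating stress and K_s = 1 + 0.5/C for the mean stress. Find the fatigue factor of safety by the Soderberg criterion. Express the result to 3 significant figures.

1.98

C = D/d = 116.0/10.5 = 11.0476; K_W = (4C−1)/(4C−4)+0.615/C = 1.1303; K_s = 1+0.5/C = 1.0453
F_a = (F_max−F_min)/2 = 405 N; F_m = (F_max+F_min)/2 = 510 N
τ_a = K_W·8F_aD/(πd³) = 1.1303 × 103.34 = 116.81 MPa
τ_m = K_s·8F_mD/(πd³) = 1.0453 × 130.14 = 136.03 MPa
Soderberg: 1/n_f = τ_a/S_se + τ_m/S_sy = 116.81/383 + 136.03/677 = 0.30499 + 0.20093 = 0.50592
n_f = 1/0.50592 = 1.977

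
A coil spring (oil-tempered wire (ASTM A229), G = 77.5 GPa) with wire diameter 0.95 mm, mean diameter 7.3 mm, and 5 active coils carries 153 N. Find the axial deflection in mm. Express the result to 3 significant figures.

37.7 mm

k = Gd⁴/(8D³N_a) = (77.5×10³)(0.95⁴)/(8·7.3³·5) = 4.0567 N/mm
δ = F/k = 153 / 4.0567 = 37.716 mm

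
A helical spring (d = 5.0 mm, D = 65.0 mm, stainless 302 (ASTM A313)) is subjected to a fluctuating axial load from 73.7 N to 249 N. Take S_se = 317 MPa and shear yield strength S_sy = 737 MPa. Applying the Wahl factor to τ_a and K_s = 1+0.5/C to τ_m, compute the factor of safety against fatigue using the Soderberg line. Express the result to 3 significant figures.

1.41

C = D/d = 65.0/5.0 = 13.0000; K_W = (4C−1)/(4C−4)+0.615/C = 1.1098; K_s = 1+0.5/C = 1.0385
F_a = (F_max−F_min)/2 = 87.65 N; F_m = (F_max+F_min)/2 = 161.35 N
τ_a = K_W·8F_aD/(πd³) = 1.1098 × 116.06 = 128.81 MPa
τ_m = K_s·8F_mD/(πd³) = 1.0385 × 213.65 = 221.87 MPa
Soderberg: 1/n_f = τ_a/S_se + τ_m/S_sy = 128.81/317 + 221.87/737 = 0.40633 + 0.30105 = 0.70738
n_f = 1/0.70738 = 1.414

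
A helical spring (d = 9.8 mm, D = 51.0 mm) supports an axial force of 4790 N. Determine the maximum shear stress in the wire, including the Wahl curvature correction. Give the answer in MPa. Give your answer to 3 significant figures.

857 MPa

Spring index C = D/d = 51.0/9.8 = 5.2041
K_W = (4C−1)/(4C−4) + 0.615/C = 19.816/16.816 + 0.1182 = 1.2966
τ₀ = 8FD/(πd³) = 8·4790·51.0/(π·9.8³) = 1.95432e+06/2956.8 = 660.95 MPa
τ_max = K·τ₀ = 1.2966 × 660.95 = 856.97 MPa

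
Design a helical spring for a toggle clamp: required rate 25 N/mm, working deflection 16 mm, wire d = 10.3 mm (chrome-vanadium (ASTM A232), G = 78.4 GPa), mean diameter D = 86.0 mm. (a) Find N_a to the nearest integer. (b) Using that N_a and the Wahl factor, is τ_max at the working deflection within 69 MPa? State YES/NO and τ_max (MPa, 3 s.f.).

(a) 7 coils; (b) NO, τ_max = 93.4 MPa

N_a = Gd⁴/(8D³k) = (78.4×10³)(10.3⁴)/(8·86.0³·25) = 6.936 → N_a = 7
Actual rate k = Gd⁴/(8D³·7) = 24.773 N/mm
Working load F = kδ = 24.773·16 = 396.37 N
C = 86.0/10.3 = 8.3495; K_W = (4C−1)/(4C−4)+0.615/C = 1.1757
τ_max = K_W·8FD/(πd³) = 1.1757·79.438 = 93.396 MPa
τ_max > 69 MPa → exceeds allowable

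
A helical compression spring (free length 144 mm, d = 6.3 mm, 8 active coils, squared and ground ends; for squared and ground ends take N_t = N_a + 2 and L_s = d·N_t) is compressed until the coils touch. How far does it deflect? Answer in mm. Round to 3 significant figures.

81.0 mm

N_t = 10; L_s = 6.3·10 = 63 mm
δ_solid = L₀ − L_s = 144 − 63 = 81 mm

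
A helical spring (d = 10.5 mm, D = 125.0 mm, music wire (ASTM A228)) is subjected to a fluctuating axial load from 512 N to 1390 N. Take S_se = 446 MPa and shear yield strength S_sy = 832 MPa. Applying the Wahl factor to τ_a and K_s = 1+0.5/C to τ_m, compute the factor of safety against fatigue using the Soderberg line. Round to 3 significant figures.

C = D/d = 125.0/10.5 = 11.9048; K_W = (4C−1)/(4C−4)+0.615/C = 1.1204; K_s = 1+0.5/C = 1.0420
F_a = (F_max−F_min)/2 = 439 N; F_m = (F_max+F_min)/2 = 951 N
τ_a = K_W·8F_aD/(πd³) = 1.1204 × 120.71 = 135.25 MPa
τ_m = K_s·8F_mD/(πd³) = 1.0420 × 261.49 = 272.48 MPa
Soderberg: 1/n_f = τ_a/S_se + τ_m/S_sy = 135.25/446 + 272.48/832 = 0.30325 + 0.32750 = 0.63075
n_f = 1/0.63075 = 1.585

1.59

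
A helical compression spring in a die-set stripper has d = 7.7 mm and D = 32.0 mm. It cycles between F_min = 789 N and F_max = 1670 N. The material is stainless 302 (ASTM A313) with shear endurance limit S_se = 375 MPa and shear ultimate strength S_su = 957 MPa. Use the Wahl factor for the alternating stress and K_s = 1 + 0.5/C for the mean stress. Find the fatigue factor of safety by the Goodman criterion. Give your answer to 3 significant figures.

C = D/d = 32.0/7.7 = 4.1558; K_W = (4C−1)/(4C−4)+0.615/C = 1.3856; K_s = 1+0.5/C = 1.1203
F_a = (F_max−F_min)/2 = 440.5 N; F_m = (F_max+F_min)/2 = 1229.5 N
τ_a = K_W·8F_aD/(πd³) = 1.3856 × 78.626 = 108.95 MPa
τ_m = K_s·8F_mD/(πd³) = 1.1203 × 219.46 = 245.86 MPa
Goodman: 1/n_f = τ_a/S_se + τ_m/S_su = 108.95/375 + 245.86/957 = 0.29052 + 0.25691 = 0.54743
n_f = 1/0.54743 = 1.827

1.83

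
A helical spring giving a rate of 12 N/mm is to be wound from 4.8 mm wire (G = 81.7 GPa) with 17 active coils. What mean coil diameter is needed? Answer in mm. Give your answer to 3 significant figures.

29.8 mm

D = (Gd⁴/(8N_a·k))^(1/3) = (81.7×10³·4.8⁴/(8·17·12))^(1/3)
  = (26574.6)^(1/3) = 29.8416 mm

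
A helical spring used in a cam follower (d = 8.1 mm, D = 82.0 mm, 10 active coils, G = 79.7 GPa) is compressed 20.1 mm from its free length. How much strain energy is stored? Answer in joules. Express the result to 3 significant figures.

1.57 J

k = Gd⁴/(8D³N_a) = (79.7×10³)(8.1⁴)/(8·82.0³·10) = 7.778 N/mm
U = ½kδ² = 0.5 × 7.778 × 20.1² = 1571.2 N·mm = 1.5712 J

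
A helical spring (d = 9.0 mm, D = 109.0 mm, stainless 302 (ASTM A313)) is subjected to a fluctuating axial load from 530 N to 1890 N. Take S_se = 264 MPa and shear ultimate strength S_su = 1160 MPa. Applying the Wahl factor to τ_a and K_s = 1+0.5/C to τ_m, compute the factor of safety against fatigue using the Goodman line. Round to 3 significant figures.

C = D/d = 109.0/9.0 = 12.1111; K_W = (4C−1)/(4C−4)+0.615/C = 1.1183; K_s = 1+0.5/C = 1.0413
F_a = (F_max−F_min)/2 = 680 N; F_m = (F_max+F_min)/2 = 1210 N
τ_a = K_W·8F_aD/(πd³) = 1.1183 × 258.91 = 289.53 MPa
τ_m = K_s·8F_mD/(πd³) = 1.0413 × 460.71 = 479.73 MPa
Goodman: 1/n_f = τ_a/S_se + τ_m/S_su = 289.53/264 + 479.73/1160 = 1.09672 + 0.41356 = 1.5103
n_f = 1/1.5103 = 0.6621

0.662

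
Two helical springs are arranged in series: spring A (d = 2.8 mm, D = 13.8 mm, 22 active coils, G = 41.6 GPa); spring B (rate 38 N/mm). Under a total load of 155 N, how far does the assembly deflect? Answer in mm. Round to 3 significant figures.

k_A = Gd⁴/(8D³N_a) = (41.6×10³)(2.8⁴)/(8·13.8³·22) = 5.5281 N/mm
Series: 1/k_eq = 1/5.5281 + 1/38 = 0.20721; k_eq = 4.826 N/mm
δ = F/k_eq = 155/4.826 = 32.118 mm

32.1 mm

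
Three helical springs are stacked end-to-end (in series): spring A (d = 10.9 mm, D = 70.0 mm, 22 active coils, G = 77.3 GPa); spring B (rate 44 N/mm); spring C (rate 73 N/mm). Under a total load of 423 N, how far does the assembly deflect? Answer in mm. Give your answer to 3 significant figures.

k_A = Gd⁴/(8D³N_a) = (77.3×10³)(10.9⁴)/(8·70.0³·22) = 18.075 N/mm
Series: 1/k_eq = 1/18.075 + 1/44 + 1/73 = 0.091751; k_eq = 10.899 N/mm
δ = F/k_eq = 423/10.899 = 38.811 mm

38.8 mm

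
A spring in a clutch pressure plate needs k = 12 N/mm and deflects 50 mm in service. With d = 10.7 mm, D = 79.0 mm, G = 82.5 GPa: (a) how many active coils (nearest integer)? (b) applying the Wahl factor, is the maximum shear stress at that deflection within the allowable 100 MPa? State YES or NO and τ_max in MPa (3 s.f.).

N_a = Gd⁴/(8D³k) = (82.5×10³)(10.7⁴)/(8·79.0³·12) = 22.85 → N_a = 23
Actual rate k = Gd⁴/(8D³·23) = 11.92 N/mm
Working load F = kδ = 11.92·50 = 596.02 N
C = 79.0/10.7 = 7.3832; K_W = (4C−1)/(4C−4)+0.615/C = 1.2008
τ_max = K_W·8FD/(πd³) = 1.2008·97.876 = 117.53 MPa
τ_max > 100 MPa → exceeds allowable

(a) 23 coils; (b) NO, τ_max = 118 MPa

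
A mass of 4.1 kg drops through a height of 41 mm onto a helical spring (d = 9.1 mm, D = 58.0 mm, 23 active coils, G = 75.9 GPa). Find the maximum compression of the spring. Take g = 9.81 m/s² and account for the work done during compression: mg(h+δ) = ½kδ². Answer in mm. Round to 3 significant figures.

18.1 mm

k = Gd⁴/(8D³N_a) = (75.9×10³)(9.1⁴)/(8·58.0³·23) = 14.498 N/mm
W = mg = 4.1 × 9.81 = 40.221 N
½kδ² − Wδ − Wh = 0 → δ = (W + √(W² + 2kWh))/k
δ = (40.221 + √(1617.7 + 47815.9))/14.498 = (40.221 + 222.34)/14.498 = 18.11 mm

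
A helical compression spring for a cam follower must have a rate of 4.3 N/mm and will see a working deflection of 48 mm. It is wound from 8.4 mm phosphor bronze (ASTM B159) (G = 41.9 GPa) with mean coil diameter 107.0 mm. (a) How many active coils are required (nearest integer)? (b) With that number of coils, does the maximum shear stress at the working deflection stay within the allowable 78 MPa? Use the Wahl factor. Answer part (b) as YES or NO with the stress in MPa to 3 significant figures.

(a) 5 coils; (b) NO, τ_max = 104 MPa

N_a = Gd⁴/(8D³k) = (41.9×10³)(8.4⁴)/(8·107.0³·4.3) = 4.95 → N_a = 5
Actual rate k = Gd⁴/(8D³·5) = 4.2572 N/mm
Working load F = kδ = 4.2572·48 = 204.34 N
C = 107.0/8.4 = 12.7381; K_W = (4C−1)/(4C−4)+0.615/C = 1.1122
τ_max = K_W·8FD/(πd³) = 1.1122·93.939 = 104.48 MPa
τ_max > 78 MPa → exceeds allowable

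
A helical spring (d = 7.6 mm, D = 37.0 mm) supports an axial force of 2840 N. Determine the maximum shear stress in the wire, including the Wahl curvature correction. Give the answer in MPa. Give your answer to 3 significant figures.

Spring index C = D/d = 37.0/7.6 = 4.8684
K_W = (4C−1)/(4C−4) + 0.615/C = 18.474/15.474 + 0.1263 = 1.3202
τ₀ = 8FD/(πd³) = 8·2840·37.0/(π·7.6³) = 840640/1379.1 = 609.56 MPa
τ_max = K·τ₀ = 1.3202 × 609.56 = 804.75 MPa

805 MPa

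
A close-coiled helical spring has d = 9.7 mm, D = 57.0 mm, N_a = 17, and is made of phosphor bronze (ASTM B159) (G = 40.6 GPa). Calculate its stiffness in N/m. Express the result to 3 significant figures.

k = Gd⁴/(8D³N_a) = (40.6×10³ × 9.7⁴) / (8 × 57.0³ × 17)
  = 3.59429e+08 / 2.51862e+07 = 14.271 N/mm = 14271 N/m

14300 N/m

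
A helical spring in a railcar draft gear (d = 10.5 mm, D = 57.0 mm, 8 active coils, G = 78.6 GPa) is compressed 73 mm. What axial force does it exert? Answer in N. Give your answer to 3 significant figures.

5880 N

k = Gd⁴/(8D³N_a) = (78.6×10³)(10.5⁴)/(8·57.0³·8) = 80.607 N/mm
F = k·δ = 80.607 × 73 = 5884.3 N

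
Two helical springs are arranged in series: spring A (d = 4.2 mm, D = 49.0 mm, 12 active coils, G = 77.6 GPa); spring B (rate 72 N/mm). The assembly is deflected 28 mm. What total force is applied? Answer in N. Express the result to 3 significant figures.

58.1 N

k_A = Gd⁴/(8D³N_a) = (77.6×10³)(4.2⁴)/(8·49.0³·12) = 2.138 N/mm
Series: 1/k_eq = 1/2.138 + 1/72 = 0.48162; k_eq = 2.0763 N/mm
F = k_eq·δ = 2.0763·28 = 58.137 N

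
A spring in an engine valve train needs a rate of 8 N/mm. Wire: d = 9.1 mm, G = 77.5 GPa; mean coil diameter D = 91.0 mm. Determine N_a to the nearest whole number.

N_a = Gd⁴/(8D³k) = (77.5×10³ × 9.1⁴)/(8 × 91.0³ × 8)
    = 5.31456e+08 / 4.82285e+07 = 11.02 → 11 coils

11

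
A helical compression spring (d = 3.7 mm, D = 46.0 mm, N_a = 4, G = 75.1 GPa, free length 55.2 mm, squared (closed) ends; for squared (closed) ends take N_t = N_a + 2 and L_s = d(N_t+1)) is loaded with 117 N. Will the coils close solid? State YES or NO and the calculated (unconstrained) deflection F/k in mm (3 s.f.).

NO, δ = 25.9 mm

k = Gd⁴/(8D³N_a) = (75.1×10³)(3.7⁴)/(8·46.0³·4) = 4.5188 N/mm
N_t = 6; L_s = 3.7·7 = 25.9 mm; δ_solid = L₀ − L_s = 55.2 − 25.9 = 29.3 mm
δ = F/k = 117/4.5188 = 25.892 mm
δ < δ_solid → spring does not go solid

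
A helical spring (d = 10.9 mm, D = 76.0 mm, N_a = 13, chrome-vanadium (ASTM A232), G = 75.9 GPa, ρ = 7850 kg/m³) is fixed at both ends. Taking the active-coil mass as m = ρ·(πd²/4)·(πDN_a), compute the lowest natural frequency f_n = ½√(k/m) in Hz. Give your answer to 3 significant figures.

k = Gd⁴/(8D³N_a) = (75.9×10³)(10.9⁴)/(8·76.0³·13) = 23.468 N/mm = 23468 N/m
Wire length L = πDN_a = π·76.0·13 = 3103.9 mm
m = ρ·(πd²/4)·L = 7850 × 93.313×10⁻⁶ m² × 3.1039 m = 2.2736 kg
f_n = ½√(k/m) = 0.5·√(23468/2.2736) = 0.5·√(10322) = 50.798 Hz

50.8 Hz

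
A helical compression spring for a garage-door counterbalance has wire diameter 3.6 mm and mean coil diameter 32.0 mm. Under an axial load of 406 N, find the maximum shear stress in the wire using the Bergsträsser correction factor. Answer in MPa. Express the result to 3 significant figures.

Spring index C = D/d = 32.0/3.6 = 8.8889
K_B = (4C+2)/(4C−3) = 37.556/32.556 = 1.1536
τ₀ = 8FD/(πd³) = 8·406·32.0/(π·3.6³) = 103936/146.57 = 709.1 MPa
τ_max = K·τ₀ = 1.1536 × 709.1 = 818.01 MPa

818 MPa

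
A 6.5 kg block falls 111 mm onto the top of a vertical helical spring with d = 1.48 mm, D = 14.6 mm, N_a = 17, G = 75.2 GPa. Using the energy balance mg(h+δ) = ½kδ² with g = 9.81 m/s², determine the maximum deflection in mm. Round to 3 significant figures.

k = Gd⁴/(8D³N_a) = (75.2×10³)(1.48⁴)/(8·14.6³·17) = 0.85245 N/mm
W = mg = 6.5 × 9.81 = 63.765 N
½kδ² − Wδ − Wh = 0 → δ = (W + √(W² + 2kWh))/k
δ = (63.765 + √(4066 + 12067.1))/0.85245 = (63.765 + 127.02)/0.85245 = 223.8 mm

224 mm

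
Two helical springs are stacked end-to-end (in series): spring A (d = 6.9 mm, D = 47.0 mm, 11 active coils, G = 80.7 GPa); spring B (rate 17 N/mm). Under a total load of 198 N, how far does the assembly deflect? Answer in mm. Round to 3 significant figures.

21.5 mm

k_A = Gd⁴/(8D³N_a) = (80.7×10³)(6.9⁴)/(8·47.0³·11) = 20.021 N/mm
Series: 1/k_eq = 1/20.021 + 1/17 = 0.10877; k_eq = 9.1937 N/mm
δ = F/k_eq = 198/9.1937 = 21.536 mm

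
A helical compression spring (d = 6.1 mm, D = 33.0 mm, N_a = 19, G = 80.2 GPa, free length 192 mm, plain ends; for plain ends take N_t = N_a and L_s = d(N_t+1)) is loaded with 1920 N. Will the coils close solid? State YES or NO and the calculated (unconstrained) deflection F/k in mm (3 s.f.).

YES, δ = 94.4 mm

k = Gd⁴/(8D³N_a) = (80.2×10³)(6.1⁴)/(8·33.0³·19) = 20.329 N/mm
N_t = 19; L_s = 6.1·20 = 122 mm; δ_solid = L₀ − L_s = 192 − 122 = 70 mm
δ = F/k = 1920/20.329 = 94.448 mm
δ ≥ δ_solid → spring goes solid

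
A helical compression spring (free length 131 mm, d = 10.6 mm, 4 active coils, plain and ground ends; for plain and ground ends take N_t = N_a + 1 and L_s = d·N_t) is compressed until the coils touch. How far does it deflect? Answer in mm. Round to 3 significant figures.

78.0 mm

N_t = 5; L_s = 10.6·5 = 53 mm
δ_solid = L₀ − L_s = 131 − 53 = 78 mm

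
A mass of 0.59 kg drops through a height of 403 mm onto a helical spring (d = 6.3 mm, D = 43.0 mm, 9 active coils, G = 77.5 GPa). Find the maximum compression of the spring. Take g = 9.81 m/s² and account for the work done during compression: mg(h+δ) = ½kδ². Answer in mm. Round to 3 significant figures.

15.1 mm

k = Gd⁴/(8D³N_a) = (77.5×10³)(6.3⁴)/(8·43.0³·9) = 21.327 N/mm
W = mg = 0.59 × 9.81 = 5.7879 N
½kδ² − Wδ − Wh = 0 → δ = (W + √(W² + 2kWh))/k
δ = (5.7879 + √(33.5 + 99490.6))/21.327 = (5.7879 + 315.47)/21.327 = 15.064 mm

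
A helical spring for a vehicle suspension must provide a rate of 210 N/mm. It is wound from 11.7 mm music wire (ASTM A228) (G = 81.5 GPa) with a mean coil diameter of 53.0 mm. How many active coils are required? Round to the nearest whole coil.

N_a = Gd⁴/(8D³k) = (81.5×10³ × 11.7⁴)/(8 × 53.0³ × 210)
    = 1.52722e+09 / 2.50113e+08 = 6.106 → 6 coils

6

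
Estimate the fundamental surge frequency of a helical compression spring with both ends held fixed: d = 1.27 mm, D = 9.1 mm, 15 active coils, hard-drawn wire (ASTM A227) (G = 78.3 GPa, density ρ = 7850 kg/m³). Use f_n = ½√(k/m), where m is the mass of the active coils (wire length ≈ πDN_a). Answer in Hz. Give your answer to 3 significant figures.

k = Gd⁴/(8D³N_a) = (78.3×10³)(1.27⁴)/(8·9.1³·15) = 2.2525 N/mm = 2252.5 N/m
Wire length L = πDN_a = π·9.1·15 = 428.83 mm
m = ρ·(πd²/4)·L = 7850 × 1.2668×10⁻⁶ m² × 0.42883 m = 0.0042643 kg
f_n = ½√(k/m) = 0.5·√(2252.5/0.0042643) = 0.5·√(5.2823e+05) = 363.4 Hz

363 Hz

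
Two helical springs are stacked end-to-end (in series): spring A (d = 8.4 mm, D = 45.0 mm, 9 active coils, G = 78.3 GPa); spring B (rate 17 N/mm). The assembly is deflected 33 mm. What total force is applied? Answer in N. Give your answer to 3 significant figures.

436 N

k_A = Gd⁴/(8D³N_a) = (78.3×10³)(8.4⁴)/(8·45.0³·9) = 59.417 N/mm
Series: 1/k_eq = 1/59.417 + 1/17 = 0.075654; k_eq = 13.218 N/mm
F = k_eq·δ = 13.218·33 = 436.2 N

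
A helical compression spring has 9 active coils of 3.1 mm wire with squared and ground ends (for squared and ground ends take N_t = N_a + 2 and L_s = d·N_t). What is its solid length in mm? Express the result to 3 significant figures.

34.1 mm

squared and ground ends: N_t = N_a + 2 = 9 + 2 = 11
L_s = d·N_t = 3.1 × 11 = 34.1 mm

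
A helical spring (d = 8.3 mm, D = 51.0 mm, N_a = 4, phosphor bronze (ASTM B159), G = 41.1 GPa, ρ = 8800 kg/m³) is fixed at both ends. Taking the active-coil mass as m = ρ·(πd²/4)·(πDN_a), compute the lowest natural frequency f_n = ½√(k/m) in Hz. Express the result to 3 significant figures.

k = Gd⁴/(8D³N_a) = (41.1×10³)(8.3⁴)/(8·51.0³·4) = 45.951 N/mm = 45951 N/m
Wire length L = πDN_a = π·51.0·4 = 640.88 mm
m = ρ·(πd²/4)·L = 8800 × 54.106×10⁻⁶ m² × 0.64088 m = 0.30515 kg
f_n = ½√(k/m) = 0.5·√(45951/0.30515) = 0.5·√(1.5059e+05) = 194.03 Hz

194 Hz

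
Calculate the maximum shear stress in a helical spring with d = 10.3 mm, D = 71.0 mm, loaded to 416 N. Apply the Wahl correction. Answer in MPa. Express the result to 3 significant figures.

83.7 MPa

Spring index C = D/d = 71.0/10.3 = 6.8932
K_W = (4C−1)/(4C−4) + 0.615/C = 26.573/23.573 + 0.0892 = 1.2165
τ₀ = 8FD/(πd³) = 8·416·71.0/(π·10.3³) = 236288/3432.9 = 68.83 MPa
τ_max = K·τ₀ = 1.2165 × 68.83 = 83.731 MPa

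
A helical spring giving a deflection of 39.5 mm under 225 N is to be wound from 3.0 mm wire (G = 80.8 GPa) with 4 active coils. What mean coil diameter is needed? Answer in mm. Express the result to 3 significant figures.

Required rate k = F/δ = 225/39.5 = 5.6962 N/mm
D = (Gd⁴/(8N_a·k))^(1/3) = (80.8×10³·3.0⁴/(8·4·5.6962))^(1/3)
  = (35905.5)^(1/3) = 32.9904 mm

33.0 mm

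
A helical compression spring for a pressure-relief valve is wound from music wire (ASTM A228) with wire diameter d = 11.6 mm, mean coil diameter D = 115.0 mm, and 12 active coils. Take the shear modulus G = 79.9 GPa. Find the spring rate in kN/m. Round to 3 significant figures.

9.91 kN/m

k = Gd⁴/(8D³N_a) = (79.9×10³ × 11.6⁴) / (8 × 115.0³ × 12)
  = 1.4467e+09 / 1.46004e+08 = 9.9086 N/mm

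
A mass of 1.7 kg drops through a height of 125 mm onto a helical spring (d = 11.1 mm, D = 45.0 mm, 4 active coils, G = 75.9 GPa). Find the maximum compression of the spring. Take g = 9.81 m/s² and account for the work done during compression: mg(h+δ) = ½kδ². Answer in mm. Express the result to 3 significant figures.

k = Gd⁴/(8D³N_a) = (75.9×10³)(11.1⁴)/(8·45.0³·4) = 395.14 N/mm
W = mg = 1.7 × 9.81 = 16.677 N
½kδ² − Wδ − Wh = 0 → δ = (W + √(W² + 2kWh))/k
δ = (16.677 + √(278.12 + 1.64742e+06))/395.14 = (16.677 + 1283.6)/395.14 = 3.2908 mm

3.29 mm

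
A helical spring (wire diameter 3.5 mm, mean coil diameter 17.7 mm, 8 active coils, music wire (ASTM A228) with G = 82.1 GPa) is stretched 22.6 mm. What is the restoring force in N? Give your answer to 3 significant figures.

k = Gd⁴/(8D³N_a) = (82.1×10³)(3.5⁴)/(8·17.7³·8) = 34.715 N/mm
F = k·δ = 34.715 × 22.6 = 784.56 N

785 N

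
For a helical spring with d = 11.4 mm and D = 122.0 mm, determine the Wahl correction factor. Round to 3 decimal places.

1.135

C = D/d = 122.0/11.4 = 10.7018
K_W = (4C−1)/(4C−4) + 0.615/C = 41.807/38.807 + 0.0575 = 1.1348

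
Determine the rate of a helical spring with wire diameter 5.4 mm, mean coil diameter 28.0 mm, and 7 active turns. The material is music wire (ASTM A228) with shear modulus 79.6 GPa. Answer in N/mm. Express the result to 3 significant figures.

55.1 N/mm

k = Gd⁴/(8D³N_a) = (79.6×10³ × 5.4⁴) / (8 × 28.0³ × 7)
  = 6.76843e+07 / 1.22931e+06 = 55.059 N/mm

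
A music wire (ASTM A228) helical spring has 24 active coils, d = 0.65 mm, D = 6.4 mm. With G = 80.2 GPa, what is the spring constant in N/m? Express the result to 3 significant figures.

k = Gd⁴/(8D³N_a) = (80.2×10³ × 0.65⁴) / (8 × 6.4³ × 24)
  = 14316.2 / 50331.6 = 0.28444 N/mm = 284.44 N/m

284 N/m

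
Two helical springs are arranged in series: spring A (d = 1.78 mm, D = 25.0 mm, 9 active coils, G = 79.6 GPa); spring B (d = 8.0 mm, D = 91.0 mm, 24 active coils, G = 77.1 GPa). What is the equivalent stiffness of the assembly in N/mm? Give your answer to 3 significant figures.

k_A = Gd⁴/(8D³N_a) = (79.6×10³)(1.78⁴)/(8·25.0³·9) = 0.7103 N/mm
k_B = Gd⁴/(8D³N_a) = (77.1×10³)(8.0⁴)/(8·91.0³·24) = 2.1827 N/mm
Series: 1/k_eq = 1/0.7103 + 1/2.1827 = 1.866; k_eq = 0.5359 N/mm

0.536 N/mm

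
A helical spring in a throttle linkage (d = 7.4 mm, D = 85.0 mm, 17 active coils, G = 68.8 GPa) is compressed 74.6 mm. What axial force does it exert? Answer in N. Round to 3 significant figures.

184 N

k = Gd⁴/(8D³N_a) = (68.8×10³)(7.4⁴)/(8·85.0³·17) = 2.4701 N/mm
F = k·δ = 2.4701 × 74.6 = 184.27 N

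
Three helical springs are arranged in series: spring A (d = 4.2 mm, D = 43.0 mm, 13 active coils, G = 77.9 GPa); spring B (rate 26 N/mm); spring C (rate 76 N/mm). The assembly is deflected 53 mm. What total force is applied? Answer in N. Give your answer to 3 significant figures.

135 N

k_A = Gd⁴/(8D³N_a) = (77.9×10³)(4.2⁴)/(8·43.0³·13) = 2.9315 N/mm
Series: 1/k_eq = 1/2.9315 + 1/26 + 1/76 = 0.39274; k_eq = 2.5462 N/mm
F = k_eq·δ = 2.5462·53 = 134.95 N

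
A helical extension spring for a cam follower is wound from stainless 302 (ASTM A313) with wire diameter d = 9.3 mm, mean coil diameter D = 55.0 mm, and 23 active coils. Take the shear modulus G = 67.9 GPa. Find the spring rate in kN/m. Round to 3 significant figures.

16.6 kN/m

k = Gd⁴/(8D³N_a) = (67.9×10³ × 9.3⁴) / (8 × 55.0³ × 23)
  = 5.07927e+08 / 3.0613e+07 = 16.592 N/mm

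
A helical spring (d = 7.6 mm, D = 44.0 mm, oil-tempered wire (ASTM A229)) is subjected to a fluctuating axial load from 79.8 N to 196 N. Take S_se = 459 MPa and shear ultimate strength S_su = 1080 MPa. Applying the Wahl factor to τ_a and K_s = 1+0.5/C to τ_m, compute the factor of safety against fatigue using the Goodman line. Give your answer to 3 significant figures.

13.1

C = D/d = 44.0/7.6 = 5.7895; K_W = (4C−1)/(4C−4)+0.615/C = 1.2628; K_s = 1+0.5/C = 1.0864
F_a = (F_max−F_min)/2 = 58.1 N; F_m = (F_max+F_min)/2 = 137.9 N
τ_a = K_W·8F_aD/(πd³) = 1.2628 × 14.83 = 18.727 MPa
τ_m = K_s·8F_mD/(πd³) = 1.0864 × 35.198 = 38.238 MPa
Goodman: 1/n_f = τ_a/S_se + τ_m/S_su = 18.727/459 + 38.238/1080 = 0.04080 + 0.03541 = 0.076205
n_f = 1/0.076205 = 13.12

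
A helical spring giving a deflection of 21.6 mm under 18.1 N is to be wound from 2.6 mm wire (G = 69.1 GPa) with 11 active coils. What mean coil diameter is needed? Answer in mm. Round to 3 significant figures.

Required rate k = F/δ = 18.1/21.6 = 0.83796 N/mm
D = (Gd⁴/(8N_a·k))^(1/3) = (69.1×10³·2.6⁴/(8·11·0.83796))^(1/3)
  = (42821.7)^(1/3) = 34.9855 mm

35.0 mm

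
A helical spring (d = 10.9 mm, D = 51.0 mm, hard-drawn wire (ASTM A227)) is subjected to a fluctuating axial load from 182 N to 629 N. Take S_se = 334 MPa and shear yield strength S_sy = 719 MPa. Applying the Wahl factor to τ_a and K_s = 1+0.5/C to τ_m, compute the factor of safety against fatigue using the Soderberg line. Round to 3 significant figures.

C = D/d = 51.0/10.9 = 4.6789; K_W = (4C−1)/(4C−4)+0.615/C = 1.3353; K_s = 1+0.5/C = 1.1069
F_a = (F_max−F_min)/2 = 223.5 N; F_m = (F_max+F_min)/2 = 405.5 N
τ_a = K_W·8F_aD/(πd³) = 1.3353 × 22.413 = 29.929 MPa
τ_m = K_s·8F_mD/(πd³) = 1.1069 × 40.665 = 45.011 MPa
Soderberg: 1/n_f = τ_a/S_se + τ_m/S_sy = 29.929/334 + 45.011/719 = 0.08961 + 0.06260 = 0.15221
n_f = 1/0.15221 = 6.57

6.57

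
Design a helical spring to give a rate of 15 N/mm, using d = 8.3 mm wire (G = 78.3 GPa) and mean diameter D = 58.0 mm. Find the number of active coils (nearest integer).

16

N_a = Gd⁴/(8D³k) = (78.3×10³ × 8.3⁴)/(8 × 58.0³ × 15)
    = 3.71599e+08 / 2.34134e+07 = 15.87 → 16 coils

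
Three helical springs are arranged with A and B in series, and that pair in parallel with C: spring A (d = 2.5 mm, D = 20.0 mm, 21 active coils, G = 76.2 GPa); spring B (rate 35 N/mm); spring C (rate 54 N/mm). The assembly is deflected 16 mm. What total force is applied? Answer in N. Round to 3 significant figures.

k_A = Gd⁴/(8D³N_a) = (76.2×10³)(2.5⁴)/(8·20.0³·21) = 2.2147 N/mm
Springs A,B series: k_AB = 1/(1/2.2147+1/35) = 2.0829 N/mm; parallel with C: k_eq = 2.0829+54 = 56.083 N/mm
F = k_eq·δ = 56.083·16 = 897.33 N

897 N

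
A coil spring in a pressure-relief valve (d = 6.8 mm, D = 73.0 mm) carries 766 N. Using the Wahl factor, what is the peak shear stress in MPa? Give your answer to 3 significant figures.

514 MPa

Spring index C = D/d = 73.0/6.8 = 10.7353
K_W = (4C−1)/(4C−4) + 0.615/C = 41.941/38.941 + 0.0573 = 1.1343
τ₀ = 8FD/(πd³) = 8·766·73.0/(π·6.8³) = 447344/987.82 = 452.86 MPa
τ_max = K·τ₀ = 1.1343 × 452.86 = 513.69 MPa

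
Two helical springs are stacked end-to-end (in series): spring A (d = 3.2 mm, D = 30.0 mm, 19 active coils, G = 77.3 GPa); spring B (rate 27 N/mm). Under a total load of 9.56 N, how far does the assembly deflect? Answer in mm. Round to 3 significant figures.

k_A = Gd⁴/(8D³N_a) = (77.3×10³)(3.2⁴)/(8·30.0³·19) = 1.975 N/mm
Series: 1/k_eq = 1/1.975 + 1/27 = 0.54336; k_eq = 1.8404 N/mm
δ = F/k_eq = 9.56/1.8404 = 5.1945 mm

5.19 mm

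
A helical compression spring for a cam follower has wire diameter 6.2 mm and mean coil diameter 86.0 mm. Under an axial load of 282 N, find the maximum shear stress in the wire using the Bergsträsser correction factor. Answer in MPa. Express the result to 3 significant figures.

Spring index C = D/d = 86.0/6.2 = 13.8710
K_B = (4C+2)/(4C−3) = 57.484/52.484 = 1.0953
τ₀ = 8FD/(πd³) = 8·282·86.0/(π·6.2³) = 194016/748.73 = 259.13 MPa
τ_max = K·τ₀ = 1.0953 × 259.13 = 283.81 MPa

284 MPa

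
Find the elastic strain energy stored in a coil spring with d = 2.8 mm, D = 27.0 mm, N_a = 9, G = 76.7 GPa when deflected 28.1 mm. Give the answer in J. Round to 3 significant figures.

k = Gd⁴/(8D³N_a) = (76.7×10³)(2.8⁴)/(8·27.0³·9) = 3.3266 N/mm
U = ½kδ² = 0.5 × 3.3266 × 28.1² = 1313.4 N·mm = 1.3134 J

1.31 J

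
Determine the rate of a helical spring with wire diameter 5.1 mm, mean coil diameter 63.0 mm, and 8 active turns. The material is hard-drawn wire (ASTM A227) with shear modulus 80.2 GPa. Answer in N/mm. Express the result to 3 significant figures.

k = Gd⁴/(8D³N_a) = (80.2×10³ × 5.1⁴) / (8 × 63.0³ × 8)
  = 5.42569e+07 / 1.6003e+07 = 3.3904 N/mm

3.39 N/mm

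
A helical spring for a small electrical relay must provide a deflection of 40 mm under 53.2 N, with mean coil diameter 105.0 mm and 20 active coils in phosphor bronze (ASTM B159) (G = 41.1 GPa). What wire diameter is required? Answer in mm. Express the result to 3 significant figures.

8.80 mm

Required rate k = F/δ = 53.2/40 = 1.33 N/mm
d = (8D³N_a·k / G)^(1/4) = (8·105.0³·20·1.33 / (41.1×10³))^0.25
  = (5993.7)^0.25 = 8.7988 mm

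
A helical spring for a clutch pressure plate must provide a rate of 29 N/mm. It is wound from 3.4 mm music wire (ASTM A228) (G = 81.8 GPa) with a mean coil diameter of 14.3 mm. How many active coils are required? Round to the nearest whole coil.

N_a = Gd⁴/(8D³k) = (81.8×10³ × 3.4⁴)/(8 × 14.3³ × 29)
    = 1.09312e+07 / 678416 = 16.11 → 16 coils

16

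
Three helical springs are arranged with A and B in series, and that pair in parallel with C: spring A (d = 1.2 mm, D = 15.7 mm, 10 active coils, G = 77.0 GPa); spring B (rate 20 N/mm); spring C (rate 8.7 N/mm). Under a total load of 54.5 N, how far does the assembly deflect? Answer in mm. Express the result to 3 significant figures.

5.92 mm

k_A = Gd⁴/(8D³N_a) = (77.0×10³)(1.2⁴)/(8·15.7³·10) = 0.51574 N/mm
Springs A,B series: k_AB = 1/(1/0.51574+1/20) = 0.50277 N/mm; parallel with C: k_eq = 0.50277+8.7 = 9.2028 N/mm
δ = F/k_eq = 54.5/9.2028 = 5.9221 mm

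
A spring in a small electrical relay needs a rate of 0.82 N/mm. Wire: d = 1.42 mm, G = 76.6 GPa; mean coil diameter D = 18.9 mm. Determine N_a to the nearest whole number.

N_a = Gd⁴/(8D³k) = (76.6×10³ × 1.42⁴)/(8 × 18.9³ × 0.82)
    = 311446 / 44288.3 = 7.032 → 7 coils

7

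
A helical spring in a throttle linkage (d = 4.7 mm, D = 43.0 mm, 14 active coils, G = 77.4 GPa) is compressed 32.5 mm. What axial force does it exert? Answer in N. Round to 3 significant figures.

k = Gd⁴/(8D³N_a) = (77.4×10³)(4.7⁴)/(8·43.0³·14) = 4.2414 N/mm
F = k·δ = 4.2414 × 32.5 = 137.85 N

138 N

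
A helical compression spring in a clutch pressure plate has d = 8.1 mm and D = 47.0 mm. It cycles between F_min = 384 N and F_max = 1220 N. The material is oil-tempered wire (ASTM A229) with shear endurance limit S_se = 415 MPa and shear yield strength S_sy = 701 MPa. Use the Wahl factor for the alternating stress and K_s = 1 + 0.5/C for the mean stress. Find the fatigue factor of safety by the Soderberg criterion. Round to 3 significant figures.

1.77

C = D/d = 47.0/8.1 = 5.8025; K_W = (4C−1)/(4C−4)+0.615/C = 1.2622; K_s = 1+0.5/C = 1.0862
F_a = (F_max−F_min)/2 = 418 N; F_m = (F_max+F_min)/2 = 802 N
τ_a = K_W·8F_aD/(πd³) = 1.2622 × 94.137 = 118.82 MPa
τ_m = K_s·8F_mD/(πd³) = 1.0862 × 180.62 = 196.18 MPa
Soderberg: 1/n_f = τ_a/S_se + τ_m/S_sy = 118.82/415 + 196.18/701 = 0.28630 + 0.27986 = 0.56616
n_f = 1/0.56616 = 1.766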